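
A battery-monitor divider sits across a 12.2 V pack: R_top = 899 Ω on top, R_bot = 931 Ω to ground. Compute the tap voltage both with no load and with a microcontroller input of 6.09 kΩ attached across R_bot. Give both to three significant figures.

Open-circuit: V = 12.2 × 931/(899 + 931) = 6.21 V.
With the load, R_bot becomes R_bot‖R_L = 807.5 Ω, so V = 12.2 × 807.5/1707 = 5.77 V.

Unloaded: 6.21 V; loaded: 5.77 V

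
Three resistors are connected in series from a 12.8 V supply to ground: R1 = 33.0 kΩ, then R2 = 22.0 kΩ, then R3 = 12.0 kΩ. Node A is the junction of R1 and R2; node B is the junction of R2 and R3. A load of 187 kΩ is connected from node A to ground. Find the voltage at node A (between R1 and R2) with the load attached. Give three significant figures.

V ≈ 5.96 V

Below node A the series string R2+R3 = 34.00 kΩ sits in parallel with the 187 kΩ load: 28.77 kΩ.
V_A = 12.8 × 28.77/(33.0 + 28.77) = 5.96 V.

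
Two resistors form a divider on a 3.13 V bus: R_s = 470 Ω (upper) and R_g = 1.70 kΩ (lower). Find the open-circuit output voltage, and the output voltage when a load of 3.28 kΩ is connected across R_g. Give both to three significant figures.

Unloaded: 2.45 V; loaded: 2.20 V

Open-circuit: V = 3.13 × 1700/(470 + 1700) = 2.45 V.
With the load, R_g becomes R_g‖R_L = 1120 Ω, so V = 3.13 × 1120/1590 = 2.20 V.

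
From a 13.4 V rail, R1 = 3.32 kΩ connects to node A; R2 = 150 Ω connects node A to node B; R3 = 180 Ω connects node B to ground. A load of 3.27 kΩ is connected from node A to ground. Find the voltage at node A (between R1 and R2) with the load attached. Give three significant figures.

V ≈ 1.11 V

Below node A the series string R2+R3 = 330.0 Ω sits in parallel with the 3270 Ω load: 299.8 Ω.
V_A = 13.4 × 299.8/(3320 + 299.8) = 1.11 V.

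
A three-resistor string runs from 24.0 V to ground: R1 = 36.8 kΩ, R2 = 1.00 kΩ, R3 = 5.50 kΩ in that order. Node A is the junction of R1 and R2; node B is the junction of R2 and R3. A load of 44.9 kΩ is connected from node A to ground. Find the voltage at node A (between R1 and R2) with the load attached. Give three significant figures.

Below node A the series string R2+R3 = 6.500 kΩ sits in parallel with the 44.9 kΩ load: 5.678 kΩ.
V_A = 24.0 × 5.678/(36.8 + 5.678) = 3.21 V.

V ≈ 3.21 V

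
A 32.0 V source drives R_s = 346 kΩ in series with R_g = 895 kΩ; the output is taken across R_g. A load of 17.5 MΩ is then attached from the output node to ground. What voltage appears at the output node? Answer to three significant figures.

The load sits in parallel with R_g: R_g‖R_L = (895 × 17500) / (895 + 17500) = 851.5 kΩ.
V_out = 32.0 × 851.5 / (346 + 851.5) = 32.0 × 851.5/1197 = 22.8 V.
(Unloaded it would have been 23.1 V.)

V_out ≈ 22.8 V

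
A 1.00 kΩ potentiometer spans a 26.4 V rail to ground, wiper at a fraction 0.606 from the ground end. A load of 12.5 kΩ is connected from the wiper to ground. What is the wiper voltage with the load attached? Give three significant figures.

V ≈ 15.7 V

The wiper splits the pot into (1−α)R = 394.0 Ω above and αR = 606.0 Ω below.
Lower section ‖ load = 578.0 Ω.
V_wiper = 26.4 × 578.0/(394.0 + 578.0) = 15.7 V.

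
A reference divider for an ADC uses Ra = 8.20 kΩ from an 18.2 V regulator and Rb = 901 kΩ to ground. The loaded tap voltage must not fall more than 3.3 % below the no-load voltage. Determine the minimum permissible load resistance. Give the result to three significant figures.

R_L(min) ≈ 238 kΩ

Output resistance R_th = Ra‖Rb = (8.20 × 901)/909.2 = 8.126 kΩ.
The fractional drop is R_th/(R_th + R_L); requiring this ≤ 0.0330 gives R_L ≥ R_th(1/0.0330 − 1) = 8.126 × 29.30 = 238 kΩ.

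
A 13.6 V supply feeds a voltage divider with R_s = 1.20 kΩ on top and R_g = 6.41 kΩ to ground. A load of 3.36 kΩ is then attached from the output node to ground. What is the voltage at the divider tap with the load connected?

V_out ≈ 8.81 V

The load sits in parallel with R_g: R_g‖R_L = (6.41 × 3.36) / (6.41 + 3.36) = 2.204 kΩ.
V_out = 13.6 × 2.204 / (1.20 + 2.204) = 13.6 × 2.204/3.404 = 8.81 V.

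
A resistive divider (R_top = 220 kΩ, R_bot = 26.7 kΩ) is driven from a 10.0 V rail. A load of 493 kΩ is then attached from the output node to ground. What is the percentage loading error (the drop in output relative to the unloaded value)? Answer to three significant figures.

4.61 %

The divider's output (Thévenin) resistance is R_top‖R_bot = 23.81 kΩ.
Fractional drop under load = R_th/(R_th + R_L) = 23.81 / (23.81 + 493) = 0.04607.
So the output falls by 4.61 %.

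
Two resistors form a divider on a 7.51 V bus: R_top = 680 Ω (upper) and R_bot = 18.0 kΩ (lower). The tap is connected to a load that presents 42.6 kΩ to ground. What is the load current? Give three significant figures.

R_bot‖R_L = 12650 Ω; V_out = 7.51 × 12650/13330 = 7.127 V.
I_L = V_out / R_L = 7.127 / 42.6 kΩ = 0.167 mA.

I_L ≈ 0.167 mA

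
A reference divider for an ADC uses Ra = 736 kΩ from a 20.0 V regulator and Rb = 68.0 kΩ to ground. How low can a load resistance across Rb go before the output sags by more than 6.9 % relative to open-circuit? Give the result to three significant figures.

Output resistance R_th = Ra‖Rb = (736 × 68.0)/804.0 = 62.25 kΩ.
The fractional drop is R_th/(R_th + R_L); requiring this ≤ 0.0690 gives R_L ≥ R_th(1/0.0690 − 1) = 62.25 × 13.49 = 840 kΩ.

R_L(min) ≈ 840 kΩ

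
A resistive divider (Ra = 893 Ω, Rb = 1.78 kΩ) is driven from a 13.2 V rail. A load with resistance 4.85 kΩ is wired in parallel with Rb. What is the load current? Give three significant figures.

Rb‖R_L = 1302 Ω; V_out = 13.2 × 1302/2195 = 7.830 V.
I_L = V_out / R_L = 7.830 / 4.85 kΩ = 1.61 mA.

I_L ≈ 1.61 mA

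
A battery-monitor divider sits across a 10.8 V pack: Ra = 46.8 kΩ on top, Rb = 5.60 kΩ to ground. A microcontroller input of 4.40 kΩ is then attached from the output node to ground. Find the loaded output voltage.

The load sits in parallel with Rb: Rb‖R_L = (5.60 × 4.40) / (5.60 + 4.40) = 2.464 kΩ.
V_out = 10.8 × 2.464 / (46.8 + 2.464) = 10.8 × 2.464/49.26 = 0.540 V.

V_out ≈ 0.540 V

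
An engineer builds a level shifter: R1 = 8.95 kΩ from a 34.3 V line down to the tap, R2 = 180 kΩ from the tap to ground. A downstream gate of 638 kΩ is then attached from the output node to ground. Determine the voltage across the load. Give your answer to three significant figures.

V_out ≈ 32.2 V

The load sits in parallel with R2: R2‖R_L = (180 × 638) / (180 + 638) = 140.4 kΩ.
V_out = 34.3 × 140.4 / (8.95 + 140.4) = 34.3 × 140.4/149.3 = 32.2 V.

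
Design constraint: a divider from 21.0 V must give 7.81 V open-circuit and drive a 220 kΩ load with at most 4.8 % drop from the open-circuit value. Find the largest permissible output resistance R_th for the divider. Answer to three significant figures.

Loading drop = R_th/(R_th + R_L) ≤ 0.0480, so R_th ≤ R_L · ε/(1−ε) = 220 kΩ × 0.0480/0.9520 = 11.1 kΩ.

R_th ≤ 11.1 kΩ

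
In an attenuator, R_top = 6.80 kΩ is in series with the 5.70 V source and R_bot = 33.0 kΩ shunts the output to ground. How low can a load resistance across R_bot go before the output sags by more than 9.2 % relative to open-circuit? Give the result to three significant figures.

Output resistance R_th = R_top‖R_bot = (6.80 × 33.0)/39.80 = 5.638 kΩ.
The fractional drop is R_th/(R_th + R_L); requiring this ≤ 0.0920 gives R_L ≥ R_th(1/0.0920 − 1) = 5.638 × 9.870 = 55.6 kΩ.

R_L(min) ≈ 55.6 kΩ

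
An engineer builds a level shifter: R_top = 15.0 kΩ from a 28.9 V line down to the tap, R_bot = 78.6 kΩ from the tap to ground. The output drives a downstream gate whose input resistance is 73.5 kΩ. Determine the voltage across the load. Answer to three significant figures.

V_out ≈ 20.7 V

The load sits in parallel with R_bot: R_bot‖R_L = (78.6 × 73.5) / (78.6 + 73.5) = 37.98 kΩ.
V_out = 28.9 × 37.98 / (15.0 + 37.98) = 28.9 × 37.98/52.98 = 20.7 V.
(Unloaded it would have been 24.3 V.)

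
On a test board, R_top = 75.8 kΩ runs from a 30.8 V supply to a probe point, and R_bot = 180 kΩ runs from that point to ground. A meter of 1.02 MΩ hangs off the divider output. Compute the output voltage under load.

V_out ≈ 20.6 V

The load sits in parallel with R_bot: R_bot‖R_L = (180 × 1020) / (180 + 1020) = 153.0 kΩ.
V_out = 30.8 × 153.0 / (75.8 + 153.0) = 30.8 × 153.0/228.8 = 20.6 V.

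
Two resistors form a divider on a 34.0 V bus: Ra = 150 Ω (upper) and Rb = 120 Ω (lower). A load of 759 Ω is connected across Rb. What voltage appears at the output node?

V_out ≈ 13.9 V

The load sits in parallel with Rb: Rb‖R_L = (120 × 759) / (120 + 759) = 103.6 Ω.
V_out = 34.0 × 103.6 / (150 + 103.6) = 34.0 × 103.6/253.6 = 13.9 V.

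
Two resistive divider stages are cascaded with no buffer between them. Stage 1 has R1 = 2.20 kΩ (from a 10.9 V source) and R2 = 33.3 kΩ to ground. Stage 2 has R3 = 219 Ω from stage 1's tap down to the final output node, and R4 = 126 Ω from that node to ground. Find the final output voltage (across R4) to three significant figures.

Stage 2 presents R3+R4 = 345.0 Ω as a load on stage 1's tap.
Stage 1's lower leg becomes R2‖(R3+R4) = 341.5 Ω, so V_mid = 10.9 × 341.5/2541 = 1.464 V.
Stage 2 is itself unloaded: V_out = V_mid × R4/(R3+R4) = 1.464 × 126/345.0 = 0.535 V.

V_out ≈ 0.535 V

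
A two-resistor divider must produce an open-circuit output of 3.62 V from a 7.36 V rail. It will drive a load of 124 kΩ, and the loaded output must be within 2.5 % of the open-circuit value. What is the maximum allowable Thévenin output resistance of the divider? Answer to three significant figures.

R_th ≤ 3.18 kΩ

Loading drop = R_th/(R_th + R_L) ≤ 0.0250, so R_th ≤ R_L · ε/(1−ε) = 124 kΩ × 0.0250/0.9750 = 3.18 kΩ.
(Any R1, R2 with R2/(R1+R2) = 0.492 and R1‖R2 ≤ 3.18 kΩ will meet the spec.)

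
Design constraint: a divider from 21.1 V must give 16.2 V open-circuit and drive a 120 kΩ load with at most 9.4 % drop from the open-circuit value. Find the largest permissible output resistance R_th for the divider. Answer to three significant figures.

Loading drop = R_th/(R_th + R_L) ≤ 0.0940, so R_th ≤ R_L · ε/(1−ε) = 120 kΩ × 0.0940/0.9060 = 12.5 kΩ.

R_th ≤ 12.5 kΩ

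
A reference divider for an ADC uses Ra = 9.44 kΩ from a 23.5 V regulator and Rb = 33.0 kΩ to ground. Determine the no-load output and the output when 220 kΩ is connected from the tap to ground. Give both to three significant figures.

Open-circuit: V = 23.5 × 33.0/(9.44 + 33.0) = 18.3 V.
With the load, Rb becomes Rb‖R_L = 28.70 kΩ, so V = 23.5 × 28.70/38.14 = 17.7 V.

Unloaded: 18.3 V; loaded: 17.7 V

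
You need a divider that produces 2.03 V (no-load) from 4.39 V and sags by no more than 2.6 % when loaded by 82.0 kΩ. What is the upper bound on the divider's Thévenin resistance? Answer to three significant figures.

Loading drop = R_th/(R_th + R_L) ≤ 0.0260, so R_th ≤ R_L · ε/(1−ε) = 82.0 kΩ × 0.0260/0.9740 = 2.19 kΩ.

R_th ≤ 2.19 kΩ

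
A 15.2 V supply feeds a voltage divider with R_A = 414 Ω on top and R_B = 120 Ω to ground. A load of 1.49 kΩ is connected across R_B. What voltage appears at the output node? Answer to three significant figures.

The load sits in parallel with R_B: R_B‖R_L = (120 × 1490) / (120 + 1490) = 111.1 Ω.
V_out = 15.2 × 111.1 / (414 + 111.1) = 15.2 × 111.1/525.1 = 3.21 V.

V_out ≈ 3.21 V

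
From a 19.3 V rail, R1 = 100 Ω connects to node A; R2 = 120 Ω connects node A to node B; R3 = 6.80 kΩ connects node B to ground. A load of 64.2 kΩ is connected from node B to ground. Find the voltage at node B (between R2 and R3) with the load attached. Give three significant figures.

At node B, R3 is in parallel with the load: R3‖R_L = 6149 Ω.
Below node A the resistance is R2 + (R3‖R_L) = 6269 Ω, so V_A = 19.3 × 6269/6369 = 19.00 V.
Then V_B = V_A × (R3‖R_L)/(R2 + R3‖R_L) = 19.00 × 6149/6269 = 18.6 V.

V ≈ 18.6 V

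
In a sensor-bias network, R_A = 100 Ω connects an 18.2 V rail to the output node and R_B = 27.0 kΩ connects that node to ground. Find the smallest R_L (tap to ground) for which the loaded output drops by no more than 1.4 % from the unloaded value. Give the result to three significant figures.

R_L(min) ≈ 7.02 kΩ

Output resistance R_th = R_A‖R_B = (100 × 27000)/27100 = 99.63 Ω.
The fractional drop is R_th/(R_th + R_L); requiring this ≤ 0.0140 gives R_L ≥ R_th(1/0.0140 − 1) = 99.63 × 70.43 = 7.02 kΩ.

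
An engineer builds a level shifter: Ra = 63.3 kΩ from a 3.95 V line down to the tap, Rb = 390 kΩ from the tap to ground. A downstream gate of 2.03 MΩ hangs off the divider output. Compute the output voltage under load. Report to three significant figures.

The load sits in parallel with Rb: Rb‖R_L = (390 × 2030) / (390 + 2030) = 327.1 kΩ.
V_out = 3.95 × 327.1 / (63.3 + 327.1) = 3.95 × 327.1/390.4 = 3.31 V.

V_out ≈ 3.31 V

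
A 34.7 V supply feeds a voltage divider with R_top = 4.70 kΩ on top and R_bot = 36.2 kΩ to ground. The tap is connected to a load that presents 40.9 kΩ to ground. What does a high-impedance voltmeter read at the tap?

The load sits in parallel with R_bot: R_bot‖R_L = (36.2 × 40.9) / (36.2 + 40.9) = 19.20 kΩ.
V_out = 34.7 × 19.20 / (4.70 + 19.20) = 34.7 × 19.20/23.90 = 27.9 V.
(Unloaded it would have been 30.7 V.)

V_out ≈ 27.9 V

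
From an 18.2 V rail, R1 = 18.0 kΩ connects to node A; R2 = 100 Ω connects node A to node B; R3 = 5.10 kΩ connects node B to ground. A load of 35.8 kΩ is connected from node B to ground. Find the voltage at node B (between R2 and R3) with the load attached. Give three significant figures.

V ≈ 3.60 V

At node B, R3 is in parallel with the load: R3‖R_L = 4464 Ω.
Below node A the resistance is R2 + (R3‖R_L) = 4564 Ω, so V_A = 18.2 × 4564/22560 = 3.681 V.
Then V_B = V_A × (R3‖R_L)/(R2 + R3‖R_L) = 3.681 × 4464/4564 = 3.60 V.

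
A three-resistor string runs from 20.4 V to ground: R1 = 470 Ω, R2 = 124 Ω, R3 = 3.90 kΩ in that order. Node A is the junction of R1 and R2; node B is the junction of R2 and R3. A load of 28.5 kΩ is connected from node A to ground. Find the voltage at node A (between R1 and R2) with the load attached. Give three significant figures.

V ≈ 18.0 V

Below node A the series string R2+R3 = 4024 Ω sits in parallel with the 28500 Ω load: 3526 Ω.
V_A = 20.4 × 3526/(470 + 3526) = 18.0 V.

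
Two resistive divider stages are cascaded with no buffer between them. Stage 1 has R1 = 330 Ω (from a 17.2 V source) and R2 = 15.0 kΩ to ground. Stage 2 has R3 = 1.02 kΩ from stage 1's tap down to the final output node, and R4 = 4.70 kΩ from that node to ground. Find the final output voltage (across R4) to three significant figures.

Stage 2 presents R3+R4 = 5720 Ω as a load on stage 1's tap.
Stage 1's lower leg becomes R2‖(R3+R4) = 4141 Ω, so V_mid = 17.2 × 4141/4471 = 15.93 V.
Stage 2 is itself unloaded: V_out = V_mid × R4/(R3+R4) = 15.93 × 4700/5720 = 13.1 V.

V_out ≈ 13.1 V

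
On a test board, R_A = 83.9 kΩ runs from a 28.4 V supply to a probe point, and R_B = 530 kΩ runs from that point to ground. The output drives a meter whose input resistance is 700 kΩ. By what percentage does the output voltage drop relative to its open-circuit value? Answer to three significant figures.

9.38 %

The divider's output (Thévenin) resistance is R_A‖R_B = 72.43 kΩ.
Fractional drop under load = R_th/(R_th + R_L) = 72.43 / (72.43 + 700) = 0.09377.
So the output falls by 9.38 %.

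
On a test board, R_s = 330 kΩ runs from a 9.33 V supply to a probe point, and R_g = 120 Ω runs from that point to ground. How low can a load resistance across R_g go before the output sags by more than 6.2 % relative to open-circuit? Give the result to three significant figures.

Output resistance R_th = R_s‖R_g = (330000 × 120)/330100 = 120.0 Ω.
The fractional drop is R_th/(R_th + R_L); requiring this ≤ 0.0620 gives R_L ≥ R_th(1/0.0620 − 1) = 120.0 × 15.13 = 1.81 kΩ.

R_L(min) ≈ 1.81 kΩ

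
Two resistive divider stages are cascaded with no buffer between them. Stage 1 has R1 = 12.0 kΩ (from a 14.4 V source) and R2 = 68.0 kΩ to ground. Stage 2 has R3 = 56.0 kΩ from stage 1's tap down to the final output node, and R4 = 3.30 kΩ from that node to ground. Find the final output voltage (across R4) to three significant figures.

Stage 2 presents R3+R4 = 59.30 kΩ as a load on stage 1's tap.
Stage 1's lower leg becomes R2‖(R3+R4) = 31.68 kΩ, so V_mid = 14.4 × 31.68/43.68 = 10.44 V.
Stage 2 is itself unloaded: V_out = V_mid × R4/(R3+R4) = 10.44 × 3.30/59.30 = 0.581 V.

V_out ≈ 0.581 V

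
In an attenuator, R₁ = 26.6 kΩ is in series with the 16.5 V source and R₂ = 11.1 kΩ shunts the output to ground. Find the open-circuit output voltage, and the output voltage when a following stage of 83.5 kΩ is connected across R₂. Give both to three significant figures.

Open-circuit: V = 16.5 × 11.1/(26.6 + 11.1) = 4.86 V.
With the load, R₂ becomes R₂‖R_L = 9.798 kΩ, so V = 16.5 × 9.798/36.40 = 4.44 V.

Unloaded: 4.86 V; loaded: 4.44 V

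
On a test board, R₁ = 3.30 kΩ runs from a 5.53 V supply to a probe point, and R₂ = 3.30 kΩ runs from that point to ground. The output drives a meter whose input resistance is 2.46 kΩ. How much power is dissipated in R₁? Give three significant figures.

Total resistance from the source is R₁ + (R₂‖R_L) = 4.709 kΩ, so I = 5.53/4.709 kΩ = 1.174 mA.
P = I²·R₁ = (1.174 mA)² × 3.30 kΩ = 4.55 mW.

P ≈ 4.55 mW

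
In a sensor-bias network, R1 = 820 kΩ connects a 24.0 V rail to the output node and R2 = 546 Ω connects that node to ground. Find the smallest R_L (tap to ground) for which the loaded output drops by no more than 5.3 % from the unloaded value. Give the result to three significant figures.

R_L(min) ≈ 9.75 kΩ

Output resistance R_th = R1‖R2 = (820000 × 546)/820500 = 545.6 Ω.
The fractional drop is R_th/(R_th + R_L); requiring this ≤ 0.0530 gives R_L ≥ R_th(1/0.0530 − 1) = 545.6 × 17.87 = 9.75 kΩ.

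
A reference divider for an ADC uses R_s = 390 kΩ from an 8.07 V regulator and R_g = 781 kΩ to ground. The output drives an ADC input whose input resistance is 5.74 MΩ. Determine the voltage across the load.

The load sits in parallel with R_g: R_g‖R_L = (781 × 5740) / (781 + 5740) = 687.5 kΩ.
V_out = 8.07 × 687.5 / (390 + 687.5) = 8.07 × 687.5/1077 = 5.15 V.

V_out ≈ 5.15 V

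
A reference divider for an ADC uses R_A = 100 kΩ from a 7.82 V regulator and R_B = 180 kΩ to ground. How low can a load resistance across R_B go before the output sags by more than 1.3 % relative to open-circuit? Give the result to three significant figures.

Output resistance R_th = R_A‖R_B = (100 × 180)/280.0 = 64.29 kΩ.
The fractional drop is R_th/(R_th + R_L); requiring this ≤ 0.0130 gives R_L ≥ R_th(1/0.0130 − 1) = 64.29 × 75.92 = 4.88 MΩ.

R_L(min) ≈ 4.88 MΩ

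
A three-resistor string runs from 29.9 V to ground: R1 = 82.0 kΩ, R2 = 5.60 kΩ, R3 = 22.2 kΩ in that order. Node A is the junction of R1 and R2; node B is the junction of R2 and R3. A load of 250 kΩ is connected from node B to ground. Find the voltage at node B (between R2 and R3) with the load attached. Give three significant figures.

V ≈ 5.65 V

At node B, R3 is in parallel with the load: R3‖R_L = 20.39 kΩ.
Below node A the resistance is R2 + (R3‖R_L) = 25.99 kΩ, so V_A = 29.9 × 25.99/108.0 = 7.196 V.
Then V_B = V_A × (R3‖R_L)/(R2 + R3‖R_L) = 7.196 × 20.39/25.99 = 5.65 V.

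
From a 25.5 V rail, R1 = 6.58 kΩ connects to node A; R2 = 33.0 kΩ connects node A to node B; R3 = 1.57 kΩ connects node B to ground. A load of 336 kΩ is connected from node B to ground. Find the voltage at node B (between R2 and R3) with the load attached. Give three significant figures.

At node B, R3 is in parallel with the load: R3‖R_L = 1.563 kΩ.
Below node A the resistance is R2 + (R3‖R_L) = 34.56 kΩ, so V_A = 25.5 × 34.56/41.14 = 21.42 V.
Then V_B = V_A × (R3‖R_L)/(R2 + R3‖R_L) = 21.42 × 1.563/34.56 = 0.969 V.

V ≈ 0.969 V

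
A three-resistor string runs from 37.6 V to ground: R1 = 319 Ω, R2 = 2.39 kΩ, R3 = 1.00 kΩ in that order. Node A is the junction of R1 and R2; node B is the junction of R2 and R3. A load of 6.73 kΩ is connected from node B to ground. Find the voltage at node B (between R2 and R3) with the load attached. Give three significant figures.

V ≈ 9.15 V

At node B, R3 is in parallel with the load: R3‖R_L = 870.6 Ω.
Below node A the resistance is R2 + (R3‖R_L) = 3261 Ω, so V_A = 37.6 × 3261/3580 = 34.25 V.
Then V_B = V_A × (R3‖R_L)/(R2 + R3‖R_L) = 34.25 × 870.6/3261 = 9.15 V.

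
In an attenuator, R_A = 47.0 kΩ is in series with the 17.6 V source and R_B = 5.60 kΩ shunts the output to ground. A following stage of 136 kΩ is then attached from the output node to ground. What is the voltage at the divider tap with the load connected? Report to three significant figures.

V_out ≈ 1.81 V

The load sits in parallel with R_B: R_B‖R_L = (5.60 × 136) / (5.60 + 136) = 5.379 kΩ.
V_out = 17.6 × 5.379 / (47.0 + 5.379) = 17.6 × 5.379/52.38 = 1.81 V.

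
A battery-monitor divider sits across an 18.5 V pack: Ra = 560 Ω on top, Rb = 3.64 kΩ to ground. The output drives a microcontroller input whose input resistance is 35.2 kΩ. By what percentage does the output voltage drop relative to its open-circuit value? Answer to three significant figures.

1.36 %

The divider's output (Thévenin) resistance is Ra‖Rb = 485.3 Ω.
Fractional drop under load = R_th/(R_th + R_L) = 485.3 / (485.3 + 35200) = 0.01360.
So the output falls by 1.36 %.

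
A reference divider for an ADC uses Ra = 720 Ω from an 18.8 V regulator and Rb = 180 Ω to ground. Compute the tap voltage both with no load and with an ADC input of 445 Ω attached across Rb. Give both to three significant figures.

Open-circuit: V = 18.8 × 180/(720 + 180) = 3.76 V.
With the load, Rb becomes Rb‖R_L = 128.2 Ω, so V = 18.8 × 128.2/848.2 = 2.84 V.

Unloaded: 3.76 V; loaded: 2.84 V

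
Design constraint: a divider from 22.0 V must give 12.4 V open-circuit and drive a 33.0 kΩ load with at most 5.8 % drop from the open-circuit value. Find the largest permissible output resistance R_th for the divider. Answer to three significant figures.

Loading drop = R_th/(R_th + R_L) ≤ 0.0580, so R_th ≤ R_L · ε/(1−ε) = 33.0 kΩ × 0.0580/0.9420 = 2.03 kΩ.

R_th ≤ 2.03 kΩ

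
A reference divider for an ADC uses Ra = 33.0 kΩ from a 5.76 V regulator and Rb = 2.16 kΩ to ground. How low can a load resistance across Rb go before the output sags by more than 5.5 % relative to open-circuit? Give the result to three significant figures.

Output resistance R_th = Ra‖Rb = (33.0 × 2.16)/35.16 = 2.027 kΩ.
The fractional drop is R_th/(R_th + R_L); requiring this ≤ 0.0550 gives R_L ≥ R_th(1/0.0550 − 1) = 2.027 × 17.18 = 34.8 kΩ.

R_L(min) ≈ 34.8 kΩ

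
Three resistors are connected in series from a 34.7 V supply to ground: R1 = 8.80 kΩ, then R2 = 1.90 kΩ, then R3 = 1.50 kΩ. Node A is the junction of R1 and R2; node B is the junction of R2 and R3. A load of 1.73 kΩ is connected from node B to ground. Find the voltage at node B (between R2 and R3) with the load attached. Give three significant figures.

At node B, R3 is in parallel with the load: R3‖R_L = 0.8034 kΩ.
Below node A the resistance is R2 + (R3‖R_L) = 2.703 kΩ, so V_A = 34.7 × 2.703/11.50 = 8.155 V.
Then V_B = V_A × (R3‖R_L)/(R2 + R3‖R_L) = 8.155 × 0.8034/2.703 = 2.42 V.

V ≈ 2.42 V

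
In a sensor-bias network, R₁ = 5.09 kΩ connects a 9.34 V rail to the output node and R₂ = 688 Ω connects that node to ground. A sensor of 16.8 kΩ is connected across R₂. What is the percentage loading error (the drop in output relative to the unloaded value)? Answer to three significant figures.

3.48 %

The divider's output (Thévenin) resistance is R₁‖R₂ = 606.1 Ω.
Fractional drop under load = R_th/(R_th + R_L) = 606.1 / (606.1 + 16800) = 0.03482.
So the output falls by 3.48 %.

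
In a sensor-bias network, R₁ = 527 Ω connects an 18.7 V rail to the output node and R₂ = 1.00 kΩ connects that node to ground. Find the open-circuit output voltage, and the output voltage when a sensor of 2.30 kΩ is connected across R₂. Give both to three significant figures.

Open-circuit: V = 18.7 × 1000/(527 + 1000) = 12.2 V.
With the load, R₂ becomes R₂‖R_L = 697.0 Ω, so V = 18.7 × 697.0/1224 = 10.6 V.

Unloaded: 12.2 V; loaded: 10.6 V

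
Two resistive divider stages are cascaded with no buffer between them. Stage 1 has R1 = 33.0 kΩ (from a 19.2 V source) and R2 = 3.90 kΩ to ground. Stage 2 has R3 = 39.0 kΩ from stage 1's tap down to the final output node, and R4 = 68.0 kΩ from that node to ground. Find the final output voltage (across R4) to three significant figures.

Stage 2 presents R3+R4 = 107.0 kΩ as a load on stage 1's tap.
Stage 1's lower leg becomes R2‖(R3+R4) = 3.763 kΩ, so V_mid = 19.2 × 3.763/36.76 = 1.965 V.
Stage 2 is itself unloaded: V_out = V_mid × R4/(R3+R4) = 1.965 × 68.0/107.0 = 1.25 V.

V_out ≈ 1.25 V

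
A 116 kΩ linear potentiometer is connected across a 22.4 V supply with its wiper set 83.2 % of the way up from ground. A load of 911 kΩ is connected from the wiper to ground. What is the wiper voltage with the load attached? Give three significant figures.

V ≈ 18.3 V

The wiper splits the pot into (1−α)R = 19.49 kΩ above and αR = 96.51 kΩ below.
Lower section ‖ load = 87.27 kΩ.
V_wiper = 22.4 × 87.27/(19.49 + 87.27) = 18.3 V.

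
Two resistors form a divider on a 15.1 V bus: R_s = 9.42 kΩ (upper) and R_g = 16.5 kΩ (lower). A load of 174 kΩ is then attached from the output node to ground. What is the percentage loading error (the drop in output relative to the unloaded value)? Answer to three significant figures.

The divider's output (Thévenin) resistance is R_s‖R_g = 5.997 kΩ.
Fractional drop under load = R_th/(R_th + R_L) = 5.997 / (5.997 + 174) = 0.03331.
So the output falls by 3.33 %.

3.33 %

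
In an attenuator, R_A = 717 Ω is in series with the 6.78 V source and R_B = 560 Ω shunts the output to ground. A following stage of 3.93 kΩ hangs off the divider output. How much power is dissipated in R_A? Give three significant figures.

Total resistance from the source is R_A + (R_B‖R_L) = 1207 Ω, so I = 6.78/1207 Ω = 5.617 mA.
P = I²·R_A = (5.617 mA)² × 717 Ω = 22.6 mW.

P ≈ 22.6 mW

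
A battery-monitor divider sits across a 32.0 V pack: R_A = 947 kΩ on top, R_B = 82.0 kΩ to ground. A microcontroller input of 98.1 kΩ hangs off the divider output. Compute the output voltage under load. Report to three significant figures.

V_out ≈ 1.44 V

The load sits in parallel with R_B: R_B‖R_L = (82.0 × 98.1) / (82.0 + 98.1) = 44.67 kΩ.
V_out = 32.0 × 44.67 / (947 + 44.67) = 32.0 × 44.67/991.7 = 1.44 V.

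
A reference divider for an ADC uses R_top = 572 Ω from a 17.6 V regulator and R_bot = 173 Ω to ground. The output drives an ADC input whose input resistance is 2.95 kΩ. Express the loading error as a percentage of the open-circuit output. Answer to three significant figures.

The divider's output (Thévenin) resistance is R_top‖R_bot = 132.8 Ω.
Fractional drop under load = R_th/(R_th + R_L) = 132.8 / (132.8 + 2950) = 0.04309.
So the output falls by 4.31 %.

4.31 %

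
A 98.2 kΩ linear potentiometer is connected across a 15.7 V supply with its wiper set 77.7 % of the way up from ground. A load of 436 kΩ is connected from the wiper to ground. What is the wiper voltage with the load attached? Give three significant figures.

The wiper splits the pot into (1−α)R = 21.90 kΩ above and αR = 76.30 kΩ below.
Lower section ‖ load = 64.94 kΩ.
V_wiper = 15.7 × 64.94/(21.90 + 64.94) = 11.7 V.

V ≈ 11.7 V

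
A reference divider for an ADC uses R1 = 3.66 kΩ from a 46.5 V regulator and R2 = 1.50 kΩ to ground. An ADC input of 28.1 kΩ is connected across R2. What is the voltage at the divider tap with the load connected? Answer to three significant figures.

The load sits in parallel with R2: R2‖R_L = (1.50 × 28.1) / (1.50 + 28.1) = 1.424 kΩ.
V_out = 46.5 × 1.424 / (3.66 + 1.424) = 46.5 × 1.424/5.084 = 13.0 V.

V_out ≈ 13.0 V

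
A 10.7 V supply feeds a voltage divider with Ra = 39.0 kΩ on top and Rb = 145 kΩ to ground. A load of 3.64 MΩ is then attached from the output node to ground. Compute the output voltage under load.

V_out ≈ 8.36 V

The load sits in parallel with Rb: Rb‖R_L = (145 × 3640) / (145 + 3640) = 139.4 kΩ.
V_out = 10.7 × 139.4 / (39.0 + 139.4) = 10.7 × 139.4/178.4 = 8.36 V.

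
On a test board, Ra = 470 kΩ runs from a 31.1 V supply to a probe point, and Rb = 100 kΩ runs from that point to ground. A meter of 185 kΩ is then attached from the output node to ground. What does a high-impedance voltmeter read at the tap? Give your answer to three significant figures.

The load sits in parallel with Rb: Rb‖R_L = (100 × 185) / (100 + 185) = 64.91 kΩ.
V_out = 31.1 × 64.91 / (470 + 64.91) = 31.1 × 64.91/534.9 = 3.77 V.

V_out ≈ 3.77 V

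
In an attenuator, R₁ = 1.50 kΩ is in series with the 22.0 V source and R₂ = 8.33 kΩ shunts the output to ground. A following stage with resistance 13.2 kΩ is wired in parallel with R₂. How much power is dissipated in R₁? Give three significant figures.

Total resistance from the source is R₁ + (R₂‖R_L) = 6.607 kΩ, so I = 22.0/6.607 kΩ = 3.330 mA.
P = I²·R₁ = (3.330 mA)² × 1.50 kΩ = 16.6 mW.

P ≈ 16.6 mW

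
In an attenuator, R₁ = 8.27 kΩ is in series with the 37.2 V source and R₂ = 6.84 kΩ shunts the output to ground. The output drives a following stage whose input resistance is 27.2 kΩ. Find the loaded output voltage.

V_out ≈ 14.8 V

The load sits in parallel with R₂: R₂‖R_L = (6.84 × 27.2) / (6.84 + 27.2) = 5.466 kΩ.
V_out = 37.2 × 5.466 / (8.27 + 5.466) = 37.2 × 5.466/13.74 = 14.8 V.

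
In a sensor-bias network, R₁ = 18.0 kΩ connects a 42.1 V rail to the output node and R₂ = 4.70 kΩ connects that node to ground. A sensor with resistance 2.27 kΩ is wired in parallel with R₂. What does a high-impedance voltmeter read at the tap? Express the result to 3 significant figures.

V_out ≈ 3.30 V

The load sits in parallel with R₂: R₂‖R_L = (4.70 × 2.27) / (4.70 + 2.27) = 1.531 kΩ.
V_out = 42.1 × 1.531 / (18.0 + 1.531) = 42.1 × 1.531/19.53 = 3.30 V.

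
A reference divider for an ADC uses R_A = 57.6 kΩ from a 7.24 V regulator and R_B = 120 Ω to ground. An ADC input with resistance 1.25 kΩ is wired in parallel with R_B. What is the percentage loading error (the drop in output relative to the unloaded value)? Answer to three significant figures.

8.74 %

The divider's output (Thévenin) resistance is R_A‖R_B = 119.8 Ω.
Fractional drop under load = R_th/(R_th + R_L) = 119.8 / (119.8 + 1250) = 0.08743.
So the output falls by 8.74 %.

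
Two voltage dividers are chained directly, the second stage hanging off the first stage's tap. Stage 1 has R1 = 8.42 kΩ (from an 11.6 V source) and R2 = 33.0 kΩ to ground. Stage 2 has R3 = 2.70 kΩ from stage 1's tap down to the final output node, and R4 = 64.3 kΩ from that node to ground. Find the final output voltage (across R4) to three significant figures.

Stage 2 presents R3+R4 = 67.00 kΩ as a load on stage 1's tap.
Stage 1's lower leg becomes R2‖(R3+R4) = 22.11 kΩ, so V_mid = 11.6 × 22.11/30.53 = 8.401 V.
Stage 2 is itself unloaded: V_out = V_mid × R4/(R3+R4) = 8.401 × 64.3/67.00 = 8.06 V.

V_out ≈ 8.06 V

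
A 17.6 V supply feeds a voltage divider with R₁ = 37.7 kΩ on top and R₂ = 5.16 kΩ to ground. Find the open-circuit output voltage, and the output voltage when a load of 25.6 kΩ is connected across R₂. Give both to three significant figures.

Unloaded: 2.12 V; loaded: 1.80 V

Open-circuit: V = 17.6 × 5.16/(37.7 + 5.16) = 2.12 V.
With the load, R₂ becomes R₂‖R_L = 4.294 kΩ, so V = 17.6 × 4.294/41.99 = 1.80 V.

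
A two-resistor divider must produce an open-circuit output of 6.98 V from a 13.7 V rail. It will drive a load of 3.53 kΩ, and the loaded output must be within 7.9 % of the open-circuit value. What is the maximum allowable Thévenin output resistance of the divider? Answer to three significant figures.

R_th ≤ 303 Ω

Loading drop = R_th/(R_th + R_L) ≤ 0.0790, so R_th ≤ R_L · ε/(1−ε) = 3.53 kΩ × 0.0790/0.9210 = 303 Ω.
(Any R1, R2 with R2/(R1+R2) = 0.509 and R1‖R2 ≤ 303 Ω will meet the spec.)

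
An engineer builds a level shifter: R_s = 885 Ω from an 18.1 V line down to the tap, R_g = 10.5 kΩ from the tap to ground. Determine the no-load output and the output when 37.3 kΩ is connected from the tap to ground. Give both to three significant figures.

Open-circuit: V = 18.1 × 10500/(885 + 10500) = 16.7 V.
With the load, R_g becomes R_g‖R_L = 8194 Ω, so V = 18.1 × 8194/9079 = 16.3 V.

Unloaded: 16.7 V; loaded: 16.3 V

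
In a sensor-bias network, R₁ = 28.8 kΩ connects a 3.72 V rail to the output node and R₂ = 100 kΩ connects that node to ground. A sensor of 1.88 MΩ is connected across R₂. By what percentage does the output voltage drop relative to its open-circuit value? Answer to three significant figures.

1.18 %

The divider's output (Thévenin) resistance is R₁‖R₂ = 22.36 kΩ.
Fractional drop under load = R_th/(R_th + R_L) = 22.36 / (22.36 + 1880) = 0.01175.
So the output falls by 1.18 %.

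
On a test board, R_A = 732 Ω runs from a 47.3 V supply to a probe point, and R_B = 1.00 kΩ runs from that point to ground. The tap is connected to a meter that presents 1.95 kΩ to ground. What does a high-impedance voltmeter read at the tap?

V_out ≈ 22.4 V

The load sits in parallel with R_B: R_B‖R_L = (1000 × 1950) / (1000 + 1950) = 661.0 Ω.
V_out = 47.3 × 661.0 / (732 + 661.0) = 47.3 × 661.0/1393 = 22.4 V.
(Unloaded it would have been 27.3 V.)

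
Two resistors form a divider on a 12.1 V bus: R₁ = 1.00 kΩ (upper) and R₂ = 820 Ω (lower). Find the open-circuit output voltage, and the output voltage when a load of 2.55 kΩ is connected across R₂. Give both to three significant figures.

Open-circuit: V = 12.1 × 820/(1000 + 820) = 5.45 V.
With the load, R₂ becomes R₂‖R_L = 620.5 Ω, so V = 12.1 × 620.5/1620 = 4.63 V.

Unloaded: 5.45 V; loaded: 4.63 V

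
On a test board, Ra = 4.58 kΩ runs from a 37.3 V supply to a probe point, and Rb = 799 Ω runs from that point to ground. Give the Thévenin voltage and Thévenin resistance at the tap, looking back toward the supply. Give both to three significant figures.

V_th = 5.54 V, R_th = 680 Ω

V_th is the open-circuit tap voltage: 37.3 × 799/(4580 + 799) = 5.54 V.
With the supply zeroed, Ra and Rb appear in parallel from the tap: R_th = Ra‖Rb = (4580 × 799)/5379 = 680 Ω.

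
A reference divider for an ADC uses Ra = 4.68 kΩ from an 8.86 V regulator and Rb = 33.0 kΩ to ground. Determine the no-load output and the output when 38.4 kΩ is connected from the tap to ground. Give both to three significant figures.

Open-circuit: V = 8.86 × 33.0/(4.68 + 33.0) = 7.76 V.
With the load, Rb becomes Rb‖R_L = 17.75 kΩ, so V = 8.86 × 17.75/22.43 = 7.01 V.

Unloaded: 7.76 V; loaded: 7.01 V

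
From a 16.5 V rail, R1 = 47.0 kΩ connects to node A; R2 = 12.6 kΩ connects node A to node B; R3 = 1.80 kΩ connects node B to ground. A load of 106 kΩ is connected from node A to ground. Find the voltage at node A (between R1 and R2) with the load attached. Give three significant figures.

V ≈ 3.51 V

Below node A the series string R2+R3 = 14.40 kΩ sits in parallel with the 106 kΩ load: 12.68 kΩ.
V_A = 16.5 × 12.68/(47.0 + 12.68) = 3.51 V.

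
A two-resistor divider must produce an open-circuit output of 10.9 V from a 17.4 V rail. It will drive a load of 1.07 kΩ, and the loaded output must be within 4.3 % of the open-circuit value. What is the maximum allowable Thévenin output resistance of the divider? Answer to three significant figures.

R_th ≤ 48.1 Ω

Loading drop = R_th/(R_th + R_L) ≤ 0.0430, so R_th ≤ R_L · ε/(1−ε) = 1.07 kΩ × 0.0430/0.9570 = 48.1 Ω.
(Any R1, R2 with R2/(R1+R2) = 0.626 and R1‖R2 ≤ 48.1 Ω will meet the spec.)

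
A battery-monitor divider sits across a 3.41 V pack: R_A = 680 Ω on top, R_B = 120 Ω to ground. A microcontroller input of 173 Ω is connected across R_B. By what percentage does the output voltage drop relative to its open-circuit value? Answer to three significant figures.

37.1 %

Unloaded V = 3.41 × 120/800.0 = 0.5115 V.
Loaded: R_B‖R_L = 70.85 Ω, giving V = 3.41 × 70.85/750.9 = 0.3218 V.
Drop = (0.5115 − 0.3218) / 0.5115 = 37.1 %.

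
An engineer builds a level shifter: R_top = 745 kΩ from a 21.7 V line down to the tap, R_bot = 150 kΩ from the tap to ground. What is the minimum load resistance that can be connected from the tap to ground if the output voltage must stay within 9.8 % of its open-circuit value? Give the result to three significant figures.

R_L(min) ≈ 1.15 MΩ

Output resistance R_th = R_top‖R_bot = (745 × 150)/895.0 = 124.9 kΩ.
The fractional drop is R_th/(R_th + R_L); requiring this ≤ 0.0980 gives R_L ≥ R_th(1/0.0980 − 1) = 124.9 × 9.204 = 1.15 MΩ.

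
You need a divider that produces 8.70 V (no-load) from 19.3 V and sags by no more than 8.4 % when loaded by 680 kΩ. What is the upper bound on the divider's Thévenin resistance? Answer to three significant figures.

Loading drop = R_th/(R_th + R_L) ≤ 0.0840, so R_th ≤ R_L · ε/(1−ε) = 680 kΩ × 0.0840/0.9160 = 62.4 kΩ.

R_th ≤ 62.4 kΩ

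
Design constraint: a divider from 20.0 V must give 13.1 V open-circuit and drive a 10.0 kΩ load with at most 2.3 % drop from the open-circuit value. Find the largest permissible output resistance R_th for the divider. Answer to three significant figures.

Loading drop = R_th/(R_th + R_L) ≤ 0.0230, so R_th ≤ R_L · ε/(1−ε) = 10.0 kΩ × 0.0230/0.9770 = 235 Ω.

R_th ≤ 235 Ω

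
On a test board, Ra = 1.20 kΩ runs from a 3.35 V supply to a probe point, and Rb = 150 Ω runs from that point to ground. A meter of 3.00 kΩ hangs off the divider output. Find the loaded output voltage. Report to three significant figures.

The load sits in parallel with Rb: Rb‖R_L = (150 × 3000) / (150 + 3000) = 142.9 Ω.
V_out = 3.35 × 142.9 / (1200 + 142.9) = 3.35 × 142.9/1343 = 0.356 V.
(Unloaded it would have been 0.372 V.)

V_out ≈ 0.356 V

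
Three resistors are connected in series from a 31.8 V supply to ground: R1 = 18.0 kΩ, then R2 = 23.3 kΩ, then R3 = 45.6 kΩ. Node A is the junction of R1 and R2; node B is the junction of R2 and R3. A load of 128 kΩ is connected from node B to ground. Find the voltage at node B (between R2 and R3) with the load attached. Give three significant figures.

At node B, R3 is in parallel with the load: R3‖R_L = 33.62 kΩ.
Below node A the resistance is R2 + (R3‖R_L) = 56.92 kΩ, so V_A = 31.8 × 56.92/74.92 = 24.16 V.
Then V_B = V_A × (R3‖R_L)/(R2 + R3‖R_L) = 24.16 × 33.62/56.92 = 14.3 V.

V ≈ 14.3 V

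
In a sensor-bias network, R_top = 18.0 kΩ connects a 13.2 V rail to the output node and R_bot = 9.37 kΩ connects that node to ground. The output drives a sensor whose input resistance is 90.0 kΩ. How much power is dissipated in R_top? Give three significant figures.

P ≈ 4.47 mW

Total resistance from the source is R_top + (R_bot‖R_L) = 26.49 kΩ, so I = 13.2/26.49 kΩ = 0.4984 mA.
P = I²·R_top = (0.4984 mA)² × 18.0 kΩ = 4.47 mW.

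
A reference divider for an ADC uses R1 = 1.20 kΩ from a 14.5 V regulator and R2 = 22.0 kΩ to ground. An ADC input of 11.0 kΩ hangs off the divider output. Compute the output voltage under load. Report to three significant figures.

The load sits in parallel with R2: R2‖R_L = (22.0 × 11.0) / (22.0 + 11.0) = 7.333 kΩ.
V_out = 14.5 × 7.333 / (1.20 + 7.333) = 14.5 × 7.333/8.533 = 12.5 V.
(Unloaded it would have been 13.8 V.)

V_out ≈ 12.5 V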